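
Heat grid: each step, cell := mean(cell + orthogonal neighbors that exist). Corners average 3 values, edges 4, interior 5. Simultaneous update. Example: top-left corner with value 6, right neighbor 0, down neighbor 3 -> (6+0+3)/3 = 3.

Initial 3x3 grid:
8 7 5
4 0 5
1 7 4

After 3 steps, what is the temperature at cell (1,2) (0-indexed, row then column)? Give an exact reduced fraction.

Answer: 10387/2400

Derivation:
Step 1: cell (1,2) = 7/2
Step 2: cell (1,2) = 191/40
Step 3: cell (1,2) = 10387/2400
Full grid after step 3:
  10661/2160 707/150 5363/1080
  60097/14400 27389/6000 10387/2400
  2927/720 6959/1800 4663/1080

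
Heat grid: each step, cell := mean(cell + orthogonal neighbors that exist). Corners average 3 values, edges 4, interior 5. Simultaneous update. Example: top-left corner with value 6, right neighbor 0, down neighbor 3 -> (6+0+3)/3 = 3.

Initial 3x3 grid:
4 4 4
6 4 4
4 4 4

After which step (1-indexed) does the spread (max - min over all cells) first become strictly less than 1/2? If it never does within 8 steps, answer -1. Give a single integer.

Step 1: max=14/3, min=4, spread=2/3
Step 2: max=547/120, min=4, spread=67/120
Step 3: max=4757/1080, min=407/100, spread=1807/5400
  -> spread < 1/2 first at step 3
Step 4: max=1885963/432000, min=11161/2700, spread=33401/144000
Step 5: max=16781933/3888000, min=1123391/270000, spread=3025513/19440000
Step 6: max=6685726867/1555200000, min=60355949/14400000, spread=53531/497664
Step 7: max=399280925849/93312000000, min=16343116051/3888000000, spread=450953/5971968
Step 8: max=23903783560603/5598720000000, min=1967248610519/466560000000, spread=3799043/71663616

Answer: 3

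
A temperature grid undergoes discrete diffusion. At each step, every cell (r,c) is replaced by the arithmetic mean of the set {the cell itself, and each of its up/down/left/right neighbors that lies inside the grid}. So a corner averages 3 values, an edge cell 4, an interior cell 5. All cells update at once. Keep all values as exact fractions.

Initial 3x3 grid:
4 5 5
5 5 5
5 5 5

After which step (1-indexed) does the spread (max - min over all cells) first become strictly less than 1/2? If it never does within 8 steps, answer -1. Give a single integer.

Answer: 1

Derivation:
Step 1: max=5, min=14/3, spread=1/3
  -> spread < 1/2 first at step 1
Step 2: max=5, min=85/18, spread=5/18
Step 3: max=5, min=1039/216, spread=41/216
Step 4: max=1789/360, min=62669/12960, spread=347/2592
Step 5: max=17843/3600, min=3781063/777600, spread=2921/31104
Step 6: max=2134517/432000, min=227451461/46656000, spread=24611/373248
Step 7: max=47943259/9720000, min=13678077967/2799360000, spread=207329/4478976
Step 8: max=2553198401/518400000, min=821778047549/167961600000, spread=1746635/53747712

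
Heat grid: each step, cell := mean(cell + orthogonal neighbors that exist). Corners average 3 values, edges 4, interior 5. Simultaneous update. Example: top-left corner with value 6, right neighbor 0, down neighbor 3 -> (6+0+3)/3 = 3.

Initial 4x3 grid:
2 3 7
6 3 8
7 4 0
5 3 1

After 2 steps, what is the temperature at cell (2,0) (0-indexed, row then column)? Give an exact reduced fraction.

Answer: 23/5

Derivation:
Step 1: cell (2,0) = 11/2
Step 2: cell (2,0) = 23/5
Full grid after step 2:
  143/36 1093/240 19/4
  277/60 419/100 371/80
  23/5 101/25 749/240
  55/12 779/240 47/18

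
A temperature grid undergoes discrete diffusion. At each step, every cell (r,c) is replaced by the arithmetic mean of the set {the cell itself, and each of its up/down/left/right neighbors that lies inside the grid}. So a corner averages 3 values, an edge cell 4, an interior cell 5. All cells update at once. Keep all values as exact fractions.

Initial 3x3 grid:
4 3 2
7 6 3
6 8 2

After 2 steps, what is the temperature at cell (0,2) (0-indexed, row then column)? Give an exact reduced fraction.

Step 1: cell (0,2) = 8/3
Step 2: cell (0,2) = 29/9
Full grid after step 2:
  85/18 989/240 29/9
  1369/240 473/100 313/80
  73/12 667/120 157/36

Answer: 29/9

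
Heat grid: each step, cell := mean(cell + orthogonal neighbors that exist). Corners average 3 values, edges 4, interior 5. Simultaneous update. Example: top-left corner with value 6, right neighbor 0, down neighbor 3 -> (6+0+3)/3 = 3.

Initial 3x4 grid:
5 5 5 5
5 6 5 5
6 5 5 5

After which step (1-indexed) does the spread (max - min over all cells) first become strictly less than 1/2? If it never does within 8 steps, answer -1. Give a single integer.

Step 1: max=11/2, min=5, spread=1/2
Step 2: max=49/9, min=5, spread=4/9
  -> spread < 1/2 first at step 2
Step 3: max=38309/7200, min=2013/400, spread=83/288
Step 4: max=344369/64800, min=36391/7200, spread=337/1296
Step 5: max=20500021/3888000, min=2439551/480000, spread=7396579/38880000
Step 6: max=1226702039/233280000, min=66023273/12960000, spread=61253/373248
Step 7: max=73333541401/13996800000, min=3974278057/777600000, spread=14372291/111974400
Step 8: max=4390774572059/839808000000, min=238915492163/46656000000, spread=144473141/1343692800

Answer: 2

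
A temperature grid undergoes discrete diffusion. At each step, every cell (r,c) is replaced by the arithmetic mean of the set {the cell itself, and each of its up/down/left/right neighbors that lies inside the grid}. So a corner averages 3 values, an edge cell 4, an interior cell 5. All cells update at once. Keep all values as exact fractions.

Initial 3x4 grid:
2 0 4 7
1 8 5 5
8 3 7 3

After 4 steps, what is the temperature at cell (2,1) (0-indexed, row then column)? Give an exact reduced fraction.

Answer: 163789/36000

Derivation:
Step 1: cell (2,1) = 13/2
Step 2: cell (2,1) = 23/5
Step 3: cell (2,1) = 5977/1200
Step 4: cell (2,1) = 163789/36000
Full grid after step 4:
  159163/43200 68707/18000 242531/54000 151231/32400
  1118767/288000 175211/40000 412831/90000 1074509/216000
  192463/43200 163789/36000 179729/36000 4471/900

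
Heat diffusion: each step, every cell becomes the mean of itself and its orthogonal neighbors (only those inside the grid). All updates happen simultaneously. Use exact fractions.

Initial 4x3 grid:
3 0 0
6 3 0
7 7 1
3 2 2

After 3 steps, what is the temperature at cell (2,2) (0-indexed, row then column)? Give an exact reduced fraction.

Step 1: cell (2,2) = 5/2
Step 2: cell (2,2) = 55/24
Step 3: cell (2,2) = 9281/3600
Full grid after step 3:
  551/180 5239/2400 133/90
  277/75 2891/1000 769/400
  2551/600 10133/3000 9281/3600
  37/9 25297/7200 293/108

Answer: 9281/3600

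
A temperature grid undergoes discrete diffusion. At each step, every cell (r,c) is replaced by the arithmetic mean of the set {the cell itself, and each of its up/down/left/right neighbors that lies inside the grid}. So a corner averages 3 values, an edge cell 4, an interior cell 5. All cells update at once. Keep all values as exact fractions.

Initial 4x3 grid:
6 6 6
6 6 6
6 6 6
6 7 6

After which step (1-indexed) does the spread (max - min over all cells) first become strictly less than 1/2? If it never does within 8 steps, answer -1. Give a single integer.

Step 1: max=19/3, min=6, spread=1/3
  -> spread < 1/2 first at step 1
Step 2: max=1507/240, min=6, spread=67/240
Step 3: max=13397/2160, min=6, spread=437/2160
Step 4: max=5341531/864000, min=6009/1000, spread=29951/172800
Step 5: max=47871821/7776000, min=20329/3375, spread=206761/1555200
Step 6: max=19118595571/3110400000, min=32565671/5400000, spread=14430763/124416000
Step 7: max=1144851741689/186624000000, min=2609652727/432000000, spread=139854109/1492992000
Step 8: max=68607111890251/11197440000000, min=235131228977/38880000000, spread=7114543559/89579520000

Answer: 1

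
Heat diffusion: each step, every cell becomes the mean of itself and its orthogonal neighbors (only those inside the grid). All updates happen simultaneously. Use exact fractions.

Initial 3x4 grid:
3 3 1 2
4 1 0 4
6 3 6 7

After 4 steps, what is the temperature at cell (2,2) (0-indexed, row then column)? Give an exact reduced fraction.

Answer: 382511/108000

Derivation:
Step 1: cell (2,2) = 4
Step 2: cell (2,2) = 241/60
Step 3: cell (2,2) = 13163/3600
Step 4: cell (2,2) = 382511/108000
Full grid after step 4:
  186431/64800 287551/108000 282511/108000 351427/129600
  1371089/432000 551761/180000 362899/120000 914761/288000
  226931/64800 373801/108000 382511/108000 464627/129600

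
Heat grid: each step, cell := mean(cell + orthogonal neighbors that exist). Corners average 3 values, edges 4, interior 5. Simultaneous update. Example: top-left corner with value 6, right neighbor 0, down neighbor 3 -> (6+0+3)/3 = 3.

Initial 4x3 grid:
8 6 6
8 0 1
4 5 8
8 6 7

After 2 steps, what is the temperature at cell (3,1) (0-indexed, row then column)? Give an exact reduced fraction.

Answer: 241/40

Derivation:
Step 1: cell (3,1) = 13/2
Step 2: cell (3,1) = 241/40
Full grid after step 2:
  52/9 31/6 157/36
  271/48 447/100 13/3
  437/80 133/25 103/20
  25/4 241/40 25/4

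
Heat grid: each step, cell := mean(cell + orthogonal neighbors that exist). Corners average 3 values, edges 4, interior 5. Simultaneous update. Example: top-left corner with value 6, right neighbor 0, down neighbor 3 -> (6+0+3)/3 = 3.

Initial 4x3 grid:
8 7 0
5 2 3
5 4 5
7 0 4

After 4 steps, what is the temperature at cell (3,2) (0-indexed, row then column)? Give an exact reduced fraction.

Step 1: cell (3,2) = 3
Step 2: cell (3,2) = 43/12
Step 3: cell (3,2) = 2459/720
Step 4: cell (3,2) = 156571/43200
Full grid after step 4:
  606413/129600 1255129/288000 499963/129600
  1000933/216000 491741/120000 51113/13500
  102337/24000 480491/120000 64159/18000
  179221/43200 1089679/288000 156571/43200

Answer: 156571/43200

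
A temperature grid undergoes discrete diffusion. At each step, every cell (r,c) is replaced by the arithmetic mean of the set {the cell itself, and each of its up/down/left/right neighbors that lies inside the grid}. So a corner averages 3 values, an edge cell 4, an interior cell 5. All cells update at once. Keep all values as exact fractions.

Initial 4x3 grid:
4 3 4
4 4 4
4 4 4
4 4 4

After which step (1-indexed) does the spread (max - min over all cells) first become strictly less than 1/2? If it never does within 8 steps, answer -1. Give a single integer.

Step 1: max=4, min=11/3, spread=1/3
  -> spread < 1/2 first at step 1
Step 2: max=4, min=893/240, spread=67/240
Step 3: max=4, min=8203/2160, spread=437/2160
Step 4: max=3991/1000, min=3298469/864000, spread=29951/172800
Step 5: max=13421/3375, min=29888179/7776000, spread=206761/1555200
Step 6: max=21434329/5400000, min=11985404429/3110400000, spread=14430763/124416000
Step 7: max=1710347273/432000000, min=721388258311/186624000000, spread=139854109/1492992000
Step 8: max=153668771023/38880000000, min=43367288109749/11197440000000, spread=7114543559/89579520000

Answer: 1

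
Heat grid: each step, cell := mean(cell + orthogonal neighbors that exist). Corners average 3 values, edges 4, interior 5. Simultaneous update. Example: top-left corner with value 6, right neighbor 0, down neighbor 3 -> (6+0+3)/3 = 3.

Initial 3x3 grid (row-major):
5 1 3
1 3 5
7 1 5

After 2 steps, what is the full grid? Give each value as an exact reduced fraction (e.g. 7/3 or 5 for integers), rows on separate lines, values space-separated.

Answer: 28/9 79/30 10/3
173/60 86/25 193/60
11/3 193/60 35/9

Derivation:
After step 1:
  7/3 3 3
  4 11/5 4
  3 4 11/3
After step 2:
  28/9 79/30 10/3
  173/60 86/25 193/60
  11/3 193/60 35/9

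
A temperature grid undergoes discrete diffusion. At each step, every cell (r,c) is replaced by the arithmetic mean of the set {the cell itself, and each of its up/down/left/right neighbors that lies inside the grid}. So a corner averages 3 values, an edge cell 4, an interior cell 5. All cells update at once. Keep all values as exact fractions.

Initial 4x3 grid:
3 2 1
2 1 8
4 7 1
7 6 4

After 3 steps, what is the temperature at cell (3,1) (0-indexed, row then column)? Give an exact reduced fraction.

Step 1: cell (3,1) = 6
Step 2: cell (3,1) = 287/60
Step 3: cell (3,1) = 17989/3600
Full grid after step 3:
  1237/432 12977/4800 685/216
  11569/3600 1797/500 24013/7200
  8107/1800 24659/6000 31153/7200
  5249/1080 17989/3600 9703/2160

Answer: 17989/3600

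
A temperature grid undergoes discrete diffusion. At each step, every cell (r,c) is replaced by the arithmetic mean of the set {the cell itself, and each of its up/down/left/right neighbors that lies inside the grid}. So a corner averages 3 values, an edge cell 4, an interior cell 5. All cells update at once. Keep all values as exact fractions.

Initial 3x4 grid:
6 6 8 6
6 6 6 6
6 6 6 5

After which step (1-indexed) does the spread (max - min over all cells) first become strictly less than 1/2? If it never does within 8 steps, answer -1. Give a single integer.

Answer: 3

Derivation:
Step 1: max=20/3, min=17/3, spread=1
Step 2: max=391/60, min=103/18, spread=143/180
Step 3: max=13639/2160, min=42649/7200, spread=8443/21600
  -> spread < 1/2 first at step 3
Step 4: max=676379/108000, min=773843/129600, spread=189059/648000
Step 5: max=48214267/7776000, min=39026221/6480000, spread=6914009/38880000
Step 6: max=1201001557/194400000, min=98016211/16200000, spread=992281/7776000
Step 7: max=172260737947/27993600000, min=70770458363/11664000000, spread=12058189379/139968000000
Step 8: max=4298717830867/699840000000, min=177222016583/29160000000, spread=363115463/5598720000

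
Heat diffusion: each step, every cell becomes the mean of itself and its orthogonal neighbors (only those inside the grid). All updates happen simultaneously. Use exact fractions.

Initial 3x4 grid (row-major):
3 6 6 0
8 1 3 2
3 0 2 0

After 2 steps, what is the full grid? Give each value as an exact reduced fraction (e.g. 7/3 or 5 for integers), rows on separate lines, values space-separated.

Answer: 161/36 1021/240 793/240 23/9
1001/240 313/100 253/100 161/80
107/36 601/240 413/240 23/18

Derivation:
After step 1:
  17/3 4 15/4 8/3
  15/4 18/5 14/5 5/4
  11/3 3/2 5/4 4/3
After step 2:
  161/36 1021/240 793/240 23/9
  1001/240 313/100 253/100 161/80
  107/36 601/240 413/240 23/18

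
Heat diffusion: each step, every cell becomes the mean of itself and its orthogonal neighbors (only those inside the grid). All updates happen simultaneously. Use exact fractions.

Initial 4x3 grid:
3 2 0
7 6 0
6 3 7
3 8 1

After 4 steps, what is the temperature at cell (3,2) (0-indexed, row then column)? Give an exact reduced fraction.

Answer: 550717/129600

Derivation:
Step 1: cell (3,2) = 16/3
Step 2: cell (3,2) = 71/18
Step 3: cell (3,2) = 1939/432
Step 4: cell (3,2) = 550717/129600
Full grid after step 4:
  167729/43200 2858893/864000 396137/129600
  300079/72000 1406117/360000 357431/108000
  1030177/216000 510739/120000 438901/108000
  619667/129600 1353751/288000 550717/129600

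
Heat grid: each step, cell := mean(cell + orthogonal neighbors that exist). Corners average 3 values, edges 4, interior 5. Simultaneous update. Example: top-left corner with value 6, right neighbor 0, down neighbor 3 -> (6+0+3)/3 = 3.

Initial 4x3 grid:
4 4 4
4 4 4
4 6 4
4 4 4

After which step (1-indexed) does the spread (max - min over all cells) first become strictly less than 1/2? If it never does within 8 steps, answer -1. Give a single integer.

Step 1: max=9/2, min=4, spread=1/2
Step 2: max=223/50, min=4, spread=23/50
  -> spread < 1/2 first at step 2
Step 3: max=10411/2400, min=813/200, spread=131/480
Step 4: max=92951/21600, min=14791/3600, spread=841/4320
Step 5: max=37102051/8640000, min=2973373/720000, spread=56863/345600
Step 6: max=332574341/77760000, min=26909543/6480000, spread=386393/3110400
Step 7: max=132809723131/31104000000, min=10788358813/2592000000, spread=26795339/248832000
Step 8: max=7948775714129/1866240000000, min=649166149667/155520000000, spread=254051069/2985984000

Answer: 2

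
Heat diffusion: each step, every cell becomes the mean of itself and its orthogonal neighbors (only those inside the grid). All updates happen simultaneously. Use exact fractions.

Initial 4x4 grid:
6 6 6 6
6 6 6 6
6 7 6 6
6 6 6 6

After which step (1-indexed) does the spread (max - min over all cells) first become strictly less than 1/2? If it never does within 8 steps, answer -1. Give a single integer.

Answer: 1

Derivation:
Step 1: max=25/4, min=6, spread=1/4
  -> spread < 1/2 first at step 1
Step 2: max=311/50, min=6, spread=11/50
Step 3: max=14767/2400, min=6, spread=367/2400
Step 4: max=66371/10800, min=3613/600, spread=1337/10800
Step 5: max=1985669/324000, min=108469/18000, spread=33227/324000
Step 6: max=59534327/9720000, min=652049/108000, spread=849917/9720000
Step 7: max=1783314347/291600000, min=9788533/1620000, spread=21378407/291600000
Step 8: max=53454462371/8748000000, min=2939688343/486000000, spread=540072197/8748000000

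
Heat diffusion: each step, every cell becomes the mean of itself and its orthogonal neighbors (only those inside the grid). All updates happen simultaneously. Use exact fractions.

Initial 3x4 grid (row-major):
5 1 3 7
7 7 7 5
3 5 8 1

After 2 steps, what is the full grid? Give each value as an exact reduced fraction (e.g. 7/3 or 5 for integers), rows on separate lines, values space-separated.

After step 1:
  13/3 4 9/2 5
  11/2 27/5 6 5
  5 23/4 21/4 14/3
After step 2:
  83/18 547/120 39/8 29/6
  607/120 533/100 523/100 31/6
  65/12 107/20 65/12 179/36

Answer: 83/18 547/120 39/8 29/6
607/120 533/100 523/100 31/6
65/12 107/20 65/12 179/36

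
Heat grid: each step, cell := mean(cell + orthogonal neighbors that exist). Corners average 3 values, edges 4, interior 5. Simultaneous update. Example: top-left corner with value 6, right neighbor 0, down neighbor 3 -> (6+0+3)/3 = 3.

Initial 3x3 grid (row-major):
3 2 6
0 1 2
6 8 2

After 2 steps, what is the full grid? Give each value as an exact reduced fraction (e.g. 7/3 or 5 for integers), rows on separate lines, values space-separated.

Answer: 43/18 53/20 109/36
343/120 151/50 761/240
137/36 931/240 11/3

Derivation:
After step 1:
  5/3 3 10/3
  5/2 13/5 11/4
  14/3 17/4 4
After step 2:
  43/18 53/20 109/36
  343/120 151/50 761/240
  137/36 931/240 11/3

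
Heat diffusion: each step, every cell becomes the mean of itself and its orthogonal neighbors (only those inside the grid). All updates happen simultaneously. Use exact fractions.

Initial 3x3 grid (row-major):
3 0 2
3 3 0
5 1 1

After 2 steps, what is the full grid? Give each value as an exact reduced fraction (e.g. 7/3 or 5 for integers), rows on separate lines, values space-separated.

After step 1:
  2 2 2/3
  7/2 7/5 3/2
  3 5/2 2/3
After step 2:
  5/2 91/60 25/18
  99/40 109/50 127/120
  3 227/120 14/9

Answer: 5/2 91/60 25/18
99/40 109/50 127/120
3 227/120 14/9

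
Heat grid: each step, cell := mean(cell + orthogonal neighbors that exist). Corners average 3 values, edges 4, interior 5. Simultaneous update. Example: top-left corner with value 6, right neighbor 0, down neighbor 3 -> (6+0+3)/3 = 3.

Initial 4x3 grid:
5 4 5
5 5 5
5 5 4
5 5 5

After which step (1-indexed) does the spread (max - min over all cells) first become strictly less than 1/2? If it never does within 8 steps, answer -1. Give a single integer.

Step 1: max=5, min=14/3, spread=1/3
  -> spread < 1/2 first at step 1
Step 2: max=5, min=1133/240, spread=67/240
Step 3: max=889/180, min=10213/2160, spread=91/432
Step 4: max=26543/5400, min=615677/129600, spread=4271/25920
Step 5: max=58711/12000, min=37051003/7776000, spread=39749/311040
Step 6: max=11853581/2430000, min=2228901977/466560000, spread=1879423/18662400
Step 7: max=2838120041/583200000, min=134010088843/27993600000, spread=3551477/44789760
Step 8: max=14165848787/2916000000, min=8053724923937/1679616000000, spread=846431819/13436928000

Answer: 1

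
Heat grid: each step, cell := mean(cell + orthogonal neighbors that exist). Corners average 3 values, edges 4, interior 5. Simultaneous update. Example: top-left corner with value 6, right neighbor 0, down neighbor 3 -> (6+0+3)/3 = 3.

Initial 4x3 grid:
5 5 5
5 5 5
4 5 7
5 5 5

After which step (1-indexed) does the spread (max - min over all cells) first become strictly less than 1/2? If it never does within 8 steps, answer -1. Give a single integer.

Answer: 3

Derivation:
Step 1: max=17/3, min=14/3, spread=1
Step 2: max=82/15, min=173/36, spread=119/180
Step 3: max=1439/270, min=17651/3600, spread=4607/10800
  -> spread < 1/2 first at step 3
Step 4: max=566897/108000, min=178429/36000, spread=3161/10800
Step 5: max=5059157/972000, min=1616549/324000, spread=20951/97200
Step 6: max=150754559/29160000, min=12184007/2430000, spread=181859/1166400
Step 7: max=9009024481/1749600000, min=1466690651/291600000, spread=8355223/69984000
Step 8: max=538799498129/104976000000, min=5515460599/1093500000, spread=14904449/167961600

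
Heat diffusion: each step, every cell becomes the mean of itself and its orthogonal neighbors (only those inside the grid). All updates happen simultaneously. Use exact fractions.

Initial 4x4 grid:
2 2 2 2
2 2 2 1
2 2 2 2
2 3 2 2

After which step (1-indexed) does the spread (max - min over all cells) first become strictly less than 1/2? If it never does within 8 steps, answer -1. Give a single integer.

Step 1: max=7/3, min=5/3, spread=2/3
Step 2: max=271/120, min=209/120, spread=31/60
Step 3: max=2371/1080, min=1949/1080, spread=211/540
  -> spread < 1/2 first at step 3
Step 4: max=69841/32400, min=59759/32400, spread=5041/16200
Step 5: max=2074111/972000, min=1813889/972000, spread=130111/486000
Step 6: max=61575781/29160000, min=55064219/29160000, spread=3255781/14580000
Step 7: max=1831960351/874800000, min=1667239649/874800000, spread=82360351/437400000
Step 8: max=54562577821/26244000000, min=50413422179/26244000000, spread=2074577821/13122000000

Answer: 3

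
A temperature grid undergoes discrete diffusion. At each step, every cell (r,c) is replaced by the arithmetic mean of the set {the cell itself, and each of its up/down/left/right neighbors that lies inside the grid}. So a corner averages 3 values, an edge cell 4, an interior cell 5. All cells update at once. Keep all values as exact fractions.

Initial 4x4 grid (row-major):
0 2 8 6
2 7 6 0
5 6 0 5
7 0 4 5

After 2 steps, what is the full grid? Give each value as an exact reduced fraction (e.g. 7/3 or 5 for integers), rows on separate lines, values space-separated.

Answer: 109/36 941/240 1117/240 173/36
433/120 403/100 91/20 937/240
161/40 433/100 67/20 937/240
53/12 141/40 461/120 113/36

Derivation:
After step 1:
  4/3 17/4 11/2 14/3
  7/2 23/5 21/5 17/4
  5 18/5 21/5 5/2
  4 17/4 9/4 14/3
After step 2:
  109/36 941/240 1117/240 173/36
  433/120 403/100 91/20 937/240
  161/40 433/100 67/20 937/240
  53/12 141/40 461/120 113/36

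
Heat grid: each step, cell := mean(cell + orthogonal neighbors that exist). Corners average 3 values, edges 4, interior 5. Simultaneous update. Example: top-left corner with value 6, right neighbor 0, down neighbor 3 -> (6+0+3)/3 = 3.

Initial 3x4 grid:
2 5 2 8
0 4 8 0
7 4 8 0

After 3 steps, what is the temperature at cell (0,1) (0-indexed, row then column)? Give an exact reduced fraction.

Answer: 13663/3600

Derivation:
Step 1: cell (0,1) = 13/4
Step 2: cell (0,1) = 233/60
Step 3: cell (0,1) = 13663/3600
Full grid after step 3:
  7337/2160 13663/3600 3847/900 1093/270
  17639/4800 1037/250 8431/2000 413/100
  2203/540 31501/7200 31801/7200 8599/2160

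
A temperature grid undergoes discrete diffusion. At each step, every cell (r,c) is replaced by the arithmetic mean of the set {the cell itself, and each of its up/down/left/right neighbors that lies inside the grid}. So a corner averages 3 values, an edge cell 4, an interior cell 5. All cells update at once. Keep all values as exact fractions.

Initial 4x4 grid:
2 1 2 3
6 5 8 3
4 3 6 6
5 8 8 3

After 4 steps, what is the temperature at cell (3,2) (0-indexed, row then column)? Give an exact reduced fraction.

Step 1: cell (3,2) = 25/4
Step 2: cell (3,2) = 1447/240
Step 3: cell (3,2) = 40807/7200
Step 4: cell (3,2) = 1203253/216000
Full grid after step 4:
  9023/2400 69091/18000 210511/54000 131063/32400
  306049/72000 259457/60000 405503/90000 481607/108000
  1054843/216000 228823/45000 185051/36000 557099/108000
  8587/1620 1176013/216000 1203253/216000 354097/64800

Answer: 1203253/216000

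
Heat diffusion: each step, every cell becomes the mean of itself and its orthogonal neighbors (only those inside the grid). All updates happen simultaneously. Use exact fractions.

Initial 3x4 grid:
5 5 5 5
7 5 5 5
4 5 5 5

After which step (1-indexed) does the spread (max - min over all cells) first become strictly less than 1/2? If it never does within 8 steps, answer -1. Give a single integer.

Answer: 2

Derivation:
Step 1: max=17/3, min=19/4, spread=11/12
Step 2: max=433/80, min=79/16, spread=19/40
  -> spread < 1/2 first at step 2
Step 3: max=11509/2160, min=239/48, spread=377/1080
Step 4: max=1509289/288000, min=7507/1500, spread=13589/57600
Step 5: max=40623397/7776000, min=1082867/216000, spread=328037/1555200
Step 6: max=2422616303/466560000, min=32619649/6480000, spread=2960063/18662400
Step 7: max=144975171877/27993600000, min=326801561/64800000, spread=151875901/1119744000
Step 8: max=8673020277743/1679616000000, min=1842892721/364500000, spread=289552991/2687385600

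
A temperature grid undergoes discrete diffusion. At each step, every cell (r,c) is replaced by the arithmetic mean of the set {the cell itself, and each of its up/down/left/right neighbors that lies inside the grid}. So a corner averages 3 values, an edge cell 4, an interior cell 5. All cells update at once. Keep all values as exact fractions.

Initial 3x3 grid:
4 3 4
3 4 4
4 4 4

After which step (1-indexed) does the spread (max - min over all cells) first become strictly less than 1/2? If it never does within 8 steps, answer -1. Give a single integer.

Answer: 2

Derivation:
Step 1: max=4, min=10/3, spread=2/3
Step 2: max=4, min=287/80, spread=33/80
  -> spread < 1/2 first at step 2
Step 3: max=349/90, min=3883/1080, spread=61/216
Step 4: max=10439/2700, min=237761/64800, spread=511/2592
Step 5: max=137599/36000, min=14322067/3888000, spread=4309/31104
Step 6: max=18508763/4860000, min=865736249/233280000, spread=36295/373248
Step 7: max=4421464169/1166400000, min=52102029403/13996800000, spread=305773/4478976
Step 8: max=44113424503/11664000000, min=3135917329841/839808000000, spread=2575951/53747712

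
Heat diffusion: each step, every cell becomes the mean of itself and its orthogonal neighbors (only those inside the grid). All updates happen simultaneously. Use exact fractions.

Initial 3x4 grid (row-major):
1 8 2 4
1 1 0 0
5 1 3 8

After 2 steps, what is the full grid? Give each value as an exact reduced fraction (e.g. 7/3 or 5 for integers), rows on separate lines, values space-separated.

After step 1:
  10/3 3 7/2 2
  2 11/5 6/5 3
  7/3 5/2 3 11/3
After step 2:
  25/9 361/120 97/40 17/6
  37/15 109/50 129/50 37/15
  41/18 301/120 311/120 29/9

Answer: 25/9 361/120 97/40 17/6
37/15 109/50 129/50 37/15
41/18 301/120 311/120 29/9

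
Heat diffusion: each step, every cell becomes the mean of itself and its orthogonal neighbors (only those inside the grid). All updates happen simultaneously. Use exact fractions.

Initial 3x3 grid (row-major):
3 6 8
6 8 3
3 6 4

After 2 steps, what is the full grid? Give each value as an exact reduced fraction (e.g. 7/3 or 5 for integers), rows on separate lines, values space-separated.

After step 1:
  5 25/4 17/3
  5 29/5 23/4
  5 21/4 13/3
After step 2:
  65/12 1363/240 53/9
  26/5 561/100 431/80
  61/12 1223/240 46/9

Answer: 65/12 1363/240 53/9
26/5 561/100 431/80
61/12 1223/240 46/9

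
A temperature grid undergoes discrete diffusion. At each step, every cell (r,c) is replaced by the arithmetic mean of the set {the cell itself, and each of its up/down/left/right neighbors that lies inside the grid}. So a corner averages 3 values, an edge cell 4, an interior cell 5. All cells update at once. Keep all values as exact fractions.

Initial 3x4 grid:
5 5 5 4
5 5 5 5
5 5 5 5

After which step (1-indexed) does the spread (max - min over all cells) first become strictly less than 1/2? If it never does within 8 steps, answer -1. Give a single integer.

Answer: 1

Derivation:
Step 1: max=5, min=14/3, spread=1/3
  -> spread < 1/2 first at step 1
Step 2: max=5, min=85/18, spread=5/18
Step 3: max=5, min=1039/216, spread=41/216
Step 4: max=5, min=125383/25920, spread=4217/25920
Step 5: max=35921/7200, min=7566851/1555200, spread=38417/311040
Step 6: max=717403/144000, min=455359789/93312000, spread=1903471/18662400
Step 7: max=21484241/4320000, min=27392610911/5598720000, spread=18038617/223948800
Step 8: max=1931073241/388800000, min=1646347817149/335923200000, spread=883978523/13436928000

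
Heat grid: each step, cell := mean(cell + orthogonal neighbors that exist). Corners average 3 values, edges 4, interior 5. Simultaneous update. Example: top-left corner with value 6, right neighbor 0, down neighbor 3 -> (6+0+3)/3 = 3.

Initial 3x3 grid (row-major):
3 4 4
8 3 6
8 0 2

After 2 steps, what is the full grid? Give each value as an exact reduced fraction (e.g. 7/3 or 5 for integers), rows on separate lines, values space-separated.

Answer: 14/3 521/120 143/36
601/120 101/25 917/240
169/36 309/80 29/9

Derivation:
After step 1:
  5 7/2 14/3
  11/2 21/5 15/4
  16/3 13/4 8/3
After step 2:
  14/3 521/120 143/36
  601/120 101/25 917/240
  169/36 309/80 29/9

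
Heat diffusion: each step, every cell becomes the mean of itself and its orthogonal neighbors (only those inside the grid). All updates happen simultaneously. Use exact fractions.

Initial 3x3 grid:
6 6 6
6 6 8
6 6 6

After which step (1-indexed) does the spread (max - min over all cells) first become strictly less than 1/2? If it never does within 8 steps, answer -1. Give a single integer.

Answer: 3

Derivation:
Step 1: max=20/3, min=6, spread=2/3
Step 2: max=787/120, min=6, spread=67/120
Step 3: max=6917/1080, min=607/100, spread=1807/5400
  -> spread < 1/2 first at step 3
Step 4: max=2749963/432000, min=16561/2700, spread=33401/144000
Step 5: max=24557933/3888000, min=1663391/270000, spread=3025513/19440000
Step 6: max=9796126867/1555200000, min=89155949/14400000, spread=53531/497664
Step 7: max=585904925849/93312000000, min=24119116051/3888000000, spread=450953/5971968
Step 8: max=35101223560603/5598720000000, min=2900368610519/466560000000, spread=3799043/71663616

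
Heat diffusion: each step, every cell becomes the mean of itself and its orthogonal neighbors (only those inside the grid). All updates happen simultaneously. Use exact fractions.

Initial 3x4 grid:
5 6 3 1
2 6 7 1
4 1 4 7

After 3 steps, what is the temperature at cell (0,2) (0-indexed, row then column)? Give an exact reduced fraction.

Step 1: cell (0,2) = 17/4
Step 2: cell (0,2) = 907/240
Step 3: cell (0,2) = 28621/7200
Full grid after step 3:
  4627/1080 30821/7200 28621/7200 7597/2160
  58037/14400 1558/375 24073/6000 863/225
  7979/2160 14173/3600 2483/600 1427/360

Answer: 28621/7200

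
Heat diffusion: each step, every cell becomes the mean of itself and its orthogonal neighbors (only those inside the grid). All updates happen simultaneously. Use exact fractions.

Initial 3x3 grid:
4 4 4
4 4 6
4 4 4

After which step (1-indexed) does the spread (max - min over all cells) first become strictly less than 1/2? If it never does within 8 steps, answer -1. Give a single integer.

Step 1: max=14/3, min=4, spread=2/3
Step 2: max=547/120, min=4, spread=67/120
Step 3: max=4757/1080, min=407/100, spread=1807/5400
  -> spread < 1/2 first at step 3
Step 4: max=1885963/432000, min=11161/2700, spread=33401/144000
Step 5: max=16781933/3888000, min=1123391/270000, spread=3025513/19440000
Step 6: max=6685726867/1555200000, min=60355949/14400000, spread=53531/497664
Step 7: max=399280925849/93312000000, min=16343116051/3888000000, spread=450953/5971968
Step 8: max=23903783560603/5598720000000, min=1967248610519/466560000000, spread=3799043/71663616

Answer: 3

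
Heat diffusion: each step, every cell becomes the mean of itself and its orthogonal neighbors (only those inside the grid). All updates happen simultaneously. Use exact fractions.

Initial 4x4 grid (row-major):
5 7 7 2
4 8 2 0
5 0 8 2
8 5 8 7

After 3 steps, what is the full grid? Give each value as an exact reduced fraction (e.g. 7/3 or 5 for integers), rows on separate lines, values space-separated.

After step 1:
  16/3 27/4 9/2 3
  11/2 21/5 5 3/2
  17/4 26/5 4 17/4
  6 21/4 7 17/3
After step 2:
  211/36 1247/240 77/16 3
  1157/240 533/100 96/25 55/16
  419/80 229/50 509/100 185/48
  31/6 469/80 263/48 203/36
After step 3:
  1429/270 38159/7200 10109/2400 15/4
  38249/7200 713/150 2251/500 8479/2400
  3961/800 261/50 6853/1500 32437/7200
  244/45 12653/2400 39727/7200 539/108

Answer: 1429/270 38159/7200 10109/2400 15/4
38249/7200 713/150 2251/500 8479/2400
3961/800 261/50 6853/1500 32437/7200
244/45 12653/2400 39727/7200 539/108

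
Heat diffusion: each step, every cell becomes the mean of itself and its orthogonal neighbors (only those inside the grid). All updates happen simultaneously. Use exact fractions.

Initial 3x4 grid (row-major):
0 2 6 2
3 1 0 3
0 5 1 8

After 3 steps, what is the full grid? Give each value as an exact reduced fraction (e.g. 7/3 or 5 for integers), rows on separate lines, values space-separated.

After step 1:
  5/3 9/4 5/2 11/3
  1 11/5 11/5 13/4
  8/3 7/4 7/2 4
After step 2:
  59/36 517/240 637/240 113/36
  113/60 47/25 273/100 787/240
  65/36 607/240 229/80 43/12
After step 3:
  4087/2160 14989/7200 19219/7200 1633/540
  6487/3600 3353/1500 16087/6000 45833/14400
  4477/2160 16339/7200 2341/800 389/120

Answer: 4087/2160 14989/7200 19219/7200 1633/540
6487/3600 3353/1500 16087/6000 45833/14400
4477/2160 16339/7200 2341/800 389/120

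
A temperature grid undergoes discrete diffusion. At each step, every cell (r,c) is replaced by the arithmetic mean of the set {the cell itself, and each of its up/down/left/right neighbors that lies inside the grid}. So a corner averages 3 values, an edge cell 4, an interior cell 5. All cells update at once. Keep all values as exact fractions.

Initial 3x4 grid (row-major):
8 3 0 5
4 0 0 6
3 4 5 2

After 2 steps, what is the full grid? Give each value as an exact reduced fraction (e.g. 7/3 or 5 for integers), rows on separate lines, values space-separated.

Answer: 23/6 239/80 637/240 107/36
877/240 139/50 62/25 269/80
125/36 697/240 737/240 31/9

Derivation:
After step 1:
  5 11/4 2 11/3
  15/4 11/5 11/5 13/4
  11/3 3 11/4 13/3
After step 2:
  23/6 239/80 637/240 107/36
  877/240 139/50 62/25 269/80
  125/36 697/240 737/240 31/9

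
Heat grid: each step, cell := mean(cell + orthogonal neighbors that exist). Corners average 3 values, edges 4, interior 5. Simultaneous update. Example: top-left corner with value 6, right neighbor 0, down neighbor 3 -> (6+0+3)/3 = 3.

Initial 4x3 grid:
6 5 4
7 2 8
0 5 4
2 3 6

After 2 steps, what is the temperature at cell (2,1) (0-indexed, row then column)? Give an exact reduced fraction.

Answer: 429/100

Derivation:
Step 1: cell (2,1) = 14/5
Step 2: cell (2,1) = 429/100
Full grid after step 2:
  14/3 1279/240 173/36
  373/80 207/50 1279/240
  703/240 429/100 1043/240
  55/18 16/5 169/36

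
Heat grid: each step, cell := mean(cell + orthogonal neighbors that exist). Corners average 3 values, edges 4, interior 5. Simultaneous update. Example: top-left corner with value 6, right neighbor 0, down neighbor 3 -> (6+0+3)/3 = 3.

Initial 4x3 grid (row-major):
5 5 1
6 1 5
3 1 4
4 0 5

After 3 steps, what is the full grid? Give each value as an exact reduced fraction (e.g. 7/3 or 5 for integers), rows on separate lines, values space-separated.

Answer: 8621/2160 2107/600 3773/1080
25019/7200 6959/2000 11147/3600
22859/7200 16907/6000 619/200
5783/2160 20339/7200 499/180

Derivation:
After step 1:
  16/3 3 11/3
  15/4 18/5 11/4
  7/2 9/5 15/4
  7/3 5/2 3
After step 2:
  145/36 39/10 113/36
  971/240 149/50 413/120
  683/240 303/100 113/40
  25/9 289/120 37/12
After step 3:
  8621/2160 2107/600 3773/1080
  25019/7200 6959/2000 11147/3600
  22859/7200 16907/6000 619/200
  5783/2160 20339/7200 499/180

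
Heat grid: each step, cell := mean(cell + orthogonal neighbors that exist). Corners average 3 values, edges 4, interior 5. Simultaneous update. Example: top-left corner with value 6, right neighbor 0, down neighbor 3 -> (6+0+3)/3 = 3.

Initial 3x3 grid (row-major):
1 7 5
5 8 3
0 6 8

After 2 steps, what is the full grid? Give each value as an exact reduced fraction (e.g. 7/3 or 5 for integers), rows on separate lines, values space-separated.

After step 1:
  13/3 21/4 5
  7/2 29/5 6
  11/3 11/2 17/3
After step 2:
  157/36 1223/240 65/12
  173/40 521/100 337/60
  38/9 619/120 103/18

Answer: 157/36 1223/240 65/12
173/40 521/100 337/60
38/9 619/120 103/18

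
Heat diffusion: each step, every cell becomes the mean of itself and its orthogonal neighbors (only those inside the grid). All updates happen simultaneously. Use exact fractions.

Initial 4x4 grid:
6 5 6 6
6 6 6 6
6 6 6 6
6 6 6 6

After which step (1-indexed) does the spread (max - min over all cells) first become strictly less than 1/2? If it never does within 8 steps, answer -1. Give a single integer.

Answer: 1

Derivation:
Step 1: max=6, min=17/3, spread=1/3
  -> spread < 1/2 first at step 1
Step 2: max=6, min=689/120, spread=31/120
Step 3: max=6, min=6269/1080, spread=211/1080
Step 4: max=6, min=631157/108000, spread=16843/108000
Step 5: max=53921/9000, min=5693357/972000, spread=130111/972000
Step 6: max=3232841/540000, min=171317633/29160000, spread=3255781/29160000
Step 7: max=3228893/540000, min=5148446309/874800000, spread=82360351/874800000
Step 8: max=580693559/97200000, min=154712683109/26244000000, spread=2074577821/26244000000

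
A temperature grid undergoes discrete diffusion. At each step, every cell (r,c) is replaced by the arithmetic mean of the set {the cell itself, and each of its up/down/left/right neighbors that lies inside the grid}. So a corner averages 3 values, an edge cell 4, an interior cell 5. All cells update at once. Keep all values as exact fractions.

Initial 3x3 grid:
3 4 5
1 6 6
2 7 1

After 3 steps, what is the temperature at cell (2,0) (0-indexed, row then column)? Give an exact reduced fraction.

Step 1: cell (2,0) = 10/3
Step 2: cell (2,0) = 31/9
Step 3: cell (2,0) = 1997/540
Full grid after step 3:
  3989/1080 29623/7200 91/20
  4333/1200 3119/750 32323/7200
  1997/540 2429/600 4799/1080

Answer: 1997/540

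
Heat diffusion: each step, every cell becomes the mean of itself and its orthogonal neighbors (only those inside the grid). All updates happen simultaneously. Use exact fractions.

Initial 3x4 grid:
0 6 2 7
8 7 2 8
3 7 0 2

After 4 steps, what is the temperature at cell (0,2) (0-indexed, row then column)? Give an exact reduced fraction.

Answer: 119927/27000

Derivation:
Step 1: cell (0,2) = 17/4
Step 2: cell (0,2) = 131/30
Step 3: cell (0,2) = 16409/3600
Step 4: cell (0,2) = 119927/27000
Full grid after step 4:
  301273/64800 15574/3375 119927/27000 579101/129600
  2071427/432000 810553/180000 523577/120000 405661/96000
  33947/7200 163331/36000 446083/108000 526801/129600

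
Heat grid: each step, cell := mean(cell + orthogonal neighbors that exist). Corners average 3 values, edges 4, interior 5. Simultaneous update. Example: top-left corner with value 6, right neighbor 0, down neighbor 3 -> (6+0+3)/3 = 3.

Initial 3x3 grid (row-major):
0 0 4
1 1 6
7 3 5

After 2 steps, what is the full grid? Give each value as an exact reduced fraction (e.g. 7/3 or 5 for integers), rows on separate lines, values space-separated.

Answer: 23/18 427/240 103/36
169/80 137/50 71/20
119/36 109/30 38/9

Derivation:
After step 1:
  1/3 5/4 10/3
  9/4 11/5 4
  11/3 4 14/3
After step 2:
  23/18 427/240 103/36
  169/80 137/50 71/20
  119/36 109/30 38/9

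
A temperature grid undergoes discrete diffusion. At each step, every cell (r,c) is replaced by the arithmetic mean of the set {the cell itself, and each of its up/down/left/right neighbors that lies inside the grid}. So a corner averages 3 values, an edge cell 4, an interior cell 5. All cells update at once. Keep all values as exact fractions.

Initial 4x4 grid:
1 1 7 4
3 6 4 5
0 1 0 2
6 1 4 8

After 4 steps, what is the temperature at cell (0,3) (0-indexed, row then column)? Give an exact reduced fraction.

Answer: 261491/64800

Derivation:
Step 1: cell (0,3) = 16/3
Step 2: cell (0,3) = 157/36
Step 3: cell (0,3) = 9389/2160
Step 4: cell (0,3) = 261491/64800
Full grid after step 4:
  37133/12960 687829/216000 816053/216000 261491/64800
  287147/108000 543223/180000 629117/180000 211067/54000
  54779/21600 99997/36000 589591/180000 194329/54000
  164543/64800 119251/43200 684031/216000 226417/64800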